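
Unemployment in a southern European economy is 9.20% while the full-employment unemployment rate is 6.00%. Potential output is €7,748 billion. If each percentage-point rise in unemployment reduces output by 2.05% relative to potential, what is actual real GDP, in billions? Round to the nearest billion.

Unemployment gap = 9.2 - 6 = 3.2 points, so the output gap is -2.05 × 3.2 = -6.56%.
Actual GDP = 7748 × (1 - 6.56/100) = 7748 × 0.9344 ≈ 7240 billion.

€7,240 billion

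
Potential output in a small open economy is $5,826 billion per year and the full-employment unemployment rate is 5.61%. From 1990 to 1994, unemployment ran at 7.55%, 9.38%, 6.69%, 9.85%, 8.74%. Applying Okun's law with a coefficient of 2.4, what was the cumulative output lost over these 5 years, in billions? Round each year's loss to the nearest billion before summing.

Year 1990: gap = -2.4 × (7.55 - 5.61) = -4.656%, loss ≈ 5826 × 4.656/100 ≈ 271.
Year 1991: gap = -2.4 × (9.38 - 5.61) = -9.048%, loss ≈ 5826 × 9.048/100 ≈ 527.
Year 1992: gap = -2.4 × (6.69 - 5.61) = -2.592%, loss ≈ 5826 × 2.592/100 ≈ 151.
Year 1993: gap = -2.4 × (9.85 - 5.61) = -10.176%, loss ≈ 5826 × 10.176/100 ≈ 593.
Year 1994: gap = -2.4 × (8.74 - 5.61) = -7.512%, loss ≈ 5826 × 7.512/100 ≈ 438.
Total lost output = 271 + 527 + 151 + 593 + 438 = 1980 billion.

$1,980 billion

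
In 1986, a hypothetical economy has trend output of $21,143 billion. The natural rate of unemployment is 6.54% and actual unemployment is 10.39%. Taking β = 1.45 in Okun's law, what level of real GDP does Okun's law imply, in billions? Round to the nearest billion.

$19,963 billion

Unemployment gap = 10.39 - 6.54 = 3.85 points, so the output gap is -1.45 × 3.85 = -5.5825%.
Actual GDP = 21143 × (1 - 5.5825/100) = 21143 × 0.944175 ≈ 19963 billion.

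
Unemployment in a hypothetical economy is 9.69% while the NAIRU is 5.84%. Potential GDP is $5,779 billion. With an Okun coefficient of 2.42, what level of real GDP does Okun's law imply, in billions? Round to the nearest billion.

Unemployment gap = 9.69 - 5.84 = 3.85 points, so the output gap is -2.42 × 3.85 = -9.317%.
Actual GDP = 5779 × (1 - 9.317/100) = 5779 × 0.90683 ≈ 5241 billion.

$5,241 billion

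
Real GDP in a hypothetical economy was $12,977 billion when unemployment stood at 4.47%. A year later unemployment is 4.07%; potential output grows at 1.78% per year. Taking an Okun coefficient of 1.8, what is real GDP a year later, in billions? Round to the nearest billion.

Δu = 4.07 - 4.47 = -0.4 points.
Okun's law (growth form): g_Y = g_Y* - β × Δu = 1.78 - 1.8 × (-0.40) = 1.78 + 0.72 = 2.5%.
Real GDP in the next year = 12977 × (1 + 2.5/100) = 12977 × 1.025 ≈ 13301 billion.

$13,301 billion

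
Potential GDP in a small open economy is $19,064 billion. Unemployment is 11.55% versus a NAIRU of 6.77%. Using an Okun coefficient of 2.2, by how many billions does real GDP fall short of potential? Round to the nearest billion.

Output gap = -2.2 × (11.55 - 6.77) = -2.2 × 4.78 = -10.516%.
Actual GDP ≈ 19064 × 0.89484 ≈ 17059 billion, so the shortfall is 19064 - 17059 = 2005 billion.

$2,005 billion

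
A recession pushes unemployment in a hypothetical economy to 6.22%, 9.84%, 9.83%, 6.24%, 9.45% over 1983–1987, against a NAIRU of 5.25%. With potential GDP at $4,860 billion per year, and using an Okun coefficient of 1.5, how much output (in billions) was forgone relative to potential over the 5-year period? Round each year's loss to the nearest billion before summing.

$1,118 billion

Year 1983: gap = -1.5 × (6.22 - 5.25) = -1.455%, loss ≈ 4860 × 1.455/100 ≈ 71.
Year 1984: gap = -1.5 × (9.84 - 5.25) = -6.885%, loss ≈ 4860 × 6.885/100 ≈ 335.
Year 1985: gap = -1.5 × (9.83 - 5.25) = -6.87%, loss ≈ 4860 × 6.87/100 ≈ 334.
Year 1986: gap = -1.5 × (6.24 - 5.25) = -1.485%, loss ≈ 4860 × 1.485/100 ≈ 72.
Year 1987: gap = -1.5 × (9.45 - 5.25) = -6.3%, loss ≈ 4860 × 6.3/100 ≈ 306.
Total lost output = 71 + 335 + 334 + 72 + 306 = 1118 billion.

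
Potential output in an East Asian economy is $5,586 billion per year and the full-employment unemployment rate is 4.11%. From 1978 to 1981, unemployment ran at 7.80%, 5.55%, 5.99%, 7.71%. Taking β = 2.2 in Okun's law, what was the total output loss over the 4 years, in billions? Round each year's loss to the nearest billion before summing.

$1,303 billion

Year 1978: gap = -2.2 × (7.8 - 4.11) = -8.118%, loss ≈ 5586 × 8.118/100 ≈ 453.
Year 1979: gap = -2.2 × (5.55 - 4.11) = -3.168%, loss ≈ 5586 × 3.168/100 ≈ 177.
Year 1980: gap = -2.2 × (5.99 - 4.11) = -4.136%, loss ≈ 5586 × 4.136/100 ≈ 231.
Year 1981: gap = -2.2 × (7.71 - 4.11) = -7.92%, loss ≈ 5586 × 7.92/100 ≈ 442.
Total lost output = 453 + 177 + 231 + 442 = 1303 billion.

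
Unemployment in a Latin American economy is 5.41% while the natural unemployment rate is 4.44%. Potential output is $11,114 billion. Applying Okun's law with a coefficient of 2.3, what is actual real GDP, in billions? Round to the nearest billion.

$10,866 billion

Unemployment gap = 5.41 - 4.44 = 0.97 points, so the output gap is -2.3 × 0.97 = -2.231%.
Actual GDP = 11114 × (1 - 2.231/100) = 11114 × 0.97769 ≈ 10866 billion.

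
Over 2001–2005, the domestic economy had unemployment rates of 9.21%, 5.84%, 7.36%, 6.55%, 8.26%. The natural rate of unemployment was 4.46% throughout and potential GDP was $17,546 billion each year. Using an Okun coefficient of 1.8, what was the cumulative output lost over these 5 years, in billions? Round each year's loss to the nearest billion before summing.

$4,712 billion

Year 2001: gap = -1.8 × (9.21 - 4.46) = -8.55%, loss ≈ 17546 × 8.55/100 ≈ 1500.
Year 2002: gap = -1.8 × (5.84 - 4.46) = -2.484%, loss ≈ 17546 × 2.484/100 ≈ 436.
Year 2003: gap = -1.8 × (7.36 - 4.46) = -5.22%, loss ≈ 17546 × 5.22/100 ≈ 916.
Year 2004: gap = -1.8 × (6.55 - 4.46) = -3.762%, loss ≈ 17546 × 3.762/100 ≈ 660.
Year 2005: gap = -1.8 × (8.26 - 4.46) = -6.84%, loss ≈ 17546 × 6.84/100 ≈ 1200.
Total lost output = 1500 + 436 + 916 + 660 + 1200 = 4712 billion.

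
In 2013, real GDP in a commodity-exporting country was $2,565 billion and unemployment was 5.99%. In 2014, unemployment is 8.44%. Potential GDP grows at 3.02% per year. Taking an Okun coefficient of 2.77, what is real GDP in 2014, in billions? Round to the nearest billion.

Δu = 8.44 - 5.99 = 2.45 points.
Okun's law (growth form): g_Y = g_Y* - β × Δu = 3.02 - 2.77 × (2.45) = 3.02 - 6.7865 = -3.7665%.
Real GDP in the next year = 2565 × (1 - 3.7665/100) = 2565 × 0.962335 ≈ 2468 billion.

$2,468 billion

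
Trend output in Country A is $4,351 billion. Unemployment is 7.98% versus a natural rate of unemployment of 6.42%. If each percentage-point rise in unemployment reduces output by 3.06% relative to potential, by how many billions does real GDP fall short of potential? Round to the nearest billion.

Output gap = -3.06 × (7.98 - 6.42) = -3.06 × 1.56 = -4.7736%.
Actual GDP ≈ 4351 × 0.952264 ≈ 4143 billion, so the shortfall is 4351 - 4143 = 208 billion.

$208 billion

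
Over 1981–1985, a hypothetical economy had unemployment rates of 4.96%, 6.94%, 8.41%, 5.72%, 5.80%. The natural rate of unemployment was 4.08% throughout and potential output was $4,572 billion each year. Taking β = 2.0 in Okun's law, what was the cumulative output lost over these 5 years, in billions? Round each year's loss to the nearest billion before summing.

Year 1981: gap = -2.0 × (4.96 - 4.08) = -1.76%, loss ≈ 4572 × 1.76/100 ≈ 80.
Year 1982: gap = -2.0 × (6.94 - 4.08) = -5.72%, loss ≈ 4572 × 5.72/100 ≈ 262.
Year 1983: gap = -2.0 × (8.41 - 4.08) = -8.66%, loss ≈ 4572 × 8.66/100 ≈ 396.
Year 1984: gap = -2.0 × (5.72 - 4.08) = -3.28%, loss ≈ 4572 × 3.28/100 ≈ 150.
Year 1985: gap = -2.0 × (5.8 - 4.08) = -3.44%, loss ≈ 4572 × 3.44/100 ≈ 157.
Total lost output = 80 + 262 + 396 + 150 + 157 = 1045 billion.

$1,045 billion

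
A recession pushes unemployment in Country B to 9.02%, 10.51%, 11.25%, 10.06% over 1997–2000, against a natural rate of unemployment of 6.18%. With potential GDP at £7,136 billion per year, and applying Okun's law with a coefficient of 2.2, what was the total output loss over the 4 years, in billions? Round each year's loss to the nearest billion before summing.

Year 1997: gap = -2.2 × (9.02 - 6.18) = -6.248%, loss ≈ 7136 × 6.248/100 ≈ 446.
Year 1998: gap = -2.2 × (10.51 - 6.18) = -9.526%, loss ≈ 7136 × 9.526/100 ≈ 680.
Year 1999: gap = -2.2 × (11.25 - 6.18) = -11.154%, loss ≈ 7136 × 11.154/100 ≈ 796.
Year 2000: gap = -2.2 × (10.06 - 6.18) = -8.536%, loss ≈ 7136 × 8.536/100 ≈ 609.
Total lost output = 446 + 680 + 796 + 609 = 2531 billion.

£2,531 billion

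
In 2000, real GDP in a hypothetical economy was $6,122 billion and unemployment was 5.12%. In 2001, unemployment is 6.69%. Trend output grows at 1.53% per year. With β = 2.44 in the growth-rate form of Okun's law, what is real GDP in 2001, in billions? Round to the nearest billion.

$5,981 billion

Δu = 6.69 - 5.12 = 1.57 points.
Okun's law (growth form): g_Y = g_Y* - β × Δu = 1.53 - 2.44 × (1.57) = 1.53 - 3.8308 = -2.3008%.
Real GDP in the next year = 6122 × (1 - 2.3008/100) = 6122 × 0.976992 ≈ 5981 billion.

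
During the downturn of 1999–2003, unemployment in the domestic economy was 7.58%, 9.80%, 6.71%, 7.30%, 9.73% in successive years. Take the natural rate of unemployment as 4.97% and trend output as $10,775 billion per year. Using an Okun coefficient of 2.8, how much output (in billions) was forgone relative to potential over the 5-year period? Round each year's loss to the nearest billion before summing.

Year 1999: gap = -2.8 × (7.58 - 4.97) = -7.308%, loss ≈ 10775 × 7.308/100 ≈ 787.
Year 2000: gap = -2.8 × (9.8 - 4.97) = -13.524%, loss ≈ 10775 × 13.524/100 ≈ 1457.
Year 2001: gap = -2.8 × (6.71 - 4.97) = -4.872%, loss ≈ 10775 × 4.872/100 ≈ 525.
Year 2002: gap = -2.8 × (7.3 - 4.97) = -6.524%, loss ≈ 10775 × 6.524/100 ≈ 703.
Year 2003: gap = -2.8 × (9.73 - 4.97) = -13.328%, loss ≈ 10775 × 13.328/100 ≈ 1436.
Total lost output = 787 + 1457 + 525 + 703 + 1436 = 4908 billion.

$4,908 billion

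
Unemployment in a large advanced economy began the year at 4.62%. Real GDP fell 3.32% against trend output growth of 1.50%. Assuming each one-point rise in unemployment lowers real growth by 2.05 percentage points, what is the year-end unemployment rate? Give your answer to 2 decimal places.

Growth-rate Okun's law: g_Y = g_Y* - β × Δu, so Δu = (g_Y* - g_Y)/β.
Δu = (1.5 + 3.32)/2.05 = 4.82/2.05 = 2.35 percentage points.
Year-end unemployment = 4.62 + 2.35 = 6.97%.

6.97%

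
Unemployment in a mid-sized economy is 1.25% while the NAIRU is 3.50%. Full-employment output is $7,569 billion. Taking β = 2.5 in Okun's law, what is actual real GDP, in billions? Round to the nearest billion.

Unemployment gap = 1.25 - 3.5 = -2.25 points, so the output gap is -2.5 × (-2.25) = 5.625%.
Actual GDP = 7569 × (1 + 5.625/100) = 7569 × 1.05625 ≈ 7995 billion.

$7,995 billion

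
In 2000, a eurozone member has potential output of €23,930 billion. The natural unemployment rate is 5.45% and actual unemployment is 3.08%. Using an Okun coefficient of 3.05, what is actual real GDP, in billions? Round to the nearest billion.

Unemployment gap = 3.08 - 5.45 = -2.37 points, so the output gap is -3.05 × (-2.37) = 7.2285%.
Actual GDP = 23930 × (1 + 7.2285/100) = 23930 × 1.072285 ≈ 25660 billion.

€25,660 billion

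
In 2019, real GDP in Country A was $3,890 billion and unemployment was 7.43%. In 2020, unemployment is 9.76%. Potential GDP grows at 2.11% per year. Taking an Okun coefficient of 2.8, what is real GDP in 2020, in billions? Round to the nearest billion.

Δu = 9.76 - 7.43 = 2.33 points.
Okun's law (growth form): g_Y = g_Y* - β × Δu = 2.11 - 2.8 × (2.33) = 2.11 - 6.524 = -4.414%.
Real GDP in the next year = 3890 × (1 - 4.414/100) = 3890 × 0.95586 ≈ 3718 billion.

$3,718 billion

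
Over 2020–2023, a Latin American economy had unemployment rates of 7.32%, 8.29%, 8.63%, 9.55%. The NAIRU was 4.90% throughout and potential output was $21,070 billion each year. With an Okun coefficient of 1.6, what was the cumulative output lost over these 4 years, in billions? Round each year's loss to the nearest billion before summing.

Year 2020: gap = -1.6 × (7.32 - 4.9) = -3.872%, loss ≈ 21070 × 3.872/100 ≈ 816.
Year 2021: gap = -1.6 × (8.29 - 4.9) = -5.424%, loss ≈ 21070 × 5.424/100 ≈ 1143.
Year 2022: gap = -1.6 × (8.63 - 4.9) = -5.968%, loss ≈ 21070 × 5.968/100 ≈ 1257.
Year 2023: gap = -1.6 × (9.55 - 4.9) = -7.44%, loss ≈ 21070 × 7.44/100 ≈ 1568.
Total lost output = 816 + 1143 + 1257 + 1568 = 4784 billion.

$4,784 billion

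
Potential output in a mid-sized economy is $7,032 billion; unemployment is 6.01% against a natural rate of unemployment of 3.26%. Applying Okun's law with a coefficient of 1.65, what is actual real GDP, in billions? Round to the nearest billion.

$6,713 billion

Unemployment gap = 6.01 - 3.26 = 2.75 points, so the output gap is -1.65 × 2.75 = -4.5375%.
Actual GDP = 7032 × (1 - 4.5375/100) = 7032 × 0.954625 ≈ 6713 billion.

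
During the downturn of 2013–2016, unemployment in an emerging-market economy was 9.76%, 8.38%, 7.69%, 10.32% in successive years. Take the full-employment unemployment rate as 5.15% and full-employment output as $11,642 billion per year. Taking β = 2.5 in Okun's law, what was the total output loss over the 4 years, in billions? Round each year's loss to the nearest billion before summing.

$4,526 billion

Year 2013: gap = -2.5 × (9.76 - 5.15) = -11.525%, loss ≈ 11642 × 11.525/100 ≈ 1342.
Year 2014: gap = -2.5 × (8.38 - 5.15) = -8.075%, loss ≈ 11642 × 8.075/100 ≈ 940.
Year 2015: gap = -2.5 × (7.69 - 5.15) = -6.35%, loss ≈ 11642 × 6.35/100 ≈ 739.
Year 2016: gap = -2.5 × (10.32 - 5.15) = -12.925%, loss ≈ 11642 × 12.925/100 ≈ 1505.
Total lost output = 1342 + 940 + 739 + 1505 = 4526 billion.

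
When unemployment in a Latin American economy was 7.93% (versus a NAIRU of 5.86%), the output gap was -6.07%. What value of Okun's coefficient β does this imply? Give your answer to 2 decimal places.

β ≈ 2.93

Okun's law: output gap = -β × (u - u*).
-6.07 = -β × (7.93 - 5.86) = -β × 2.07, so β = 6.07/2.07 = 2.93.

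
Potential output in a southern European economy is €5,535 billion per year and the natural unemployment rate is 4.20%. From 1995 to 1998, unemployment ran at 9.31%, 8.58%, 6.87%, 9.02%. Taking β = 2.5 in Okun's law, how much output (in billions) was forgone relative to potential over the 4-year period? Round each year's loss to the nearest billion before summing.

Year 1995: gap = -2.5 × (9.31 - 4.2) = -12.775%, loss ≈ 5535 × 12.775/100 ≈ 707.
Year 1996: gap = -2.5 × (8.58 - 4.2) = -10.95%, loss ≈ 5535 × 10.95/100 ≈ 606.
Year 1997: gap = -2.5 × (6.87 - 4.2) = -6.675%, loss ≈ 5535 × 6.675/100 ≈ 369.
Year 1998: gap = -2.5 × (9.02 - 4.2) = -12.05%, loss ≈ 5535 × 12.05/100 ≈ 667.
Total lost output = 707 + 606 + 369 + 667 = 2349 billion.

€2,349 billion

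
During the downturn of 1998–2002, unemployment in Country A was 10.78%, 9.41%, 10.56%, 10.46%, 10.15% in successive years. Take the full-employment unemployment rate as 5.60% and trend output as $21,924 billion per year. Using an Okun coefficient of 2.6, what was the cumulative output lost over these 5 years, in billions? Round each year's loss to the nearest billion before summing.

$13,316 billion

Year 1998: gap = -2.6 × (10.78 - 5.6) = -13.468%, loss ≈ 21924 × 13.468/100 ≈ 2953.
Year 1999: gap = -2.6 × (9.41 - 5.6) = -9.906%, loss ≈ 21924 × 9.906/100 ≈ 2172.
Year 2000: gap = -2.6 × (10.56 - 5.6) = -12.896%, loss ≈ 21924 × 12.896/100 ≈ 2827.
Year 2001: gap = -2.6 × (10.46 - 5.6) = -12.636%, loss ≈ 21924 × 12.636/100 ≈ 2770.
Year 2002: gap = -2.6 × (10.15 - 5.6) = -11.83%, loss ≈ 21924 × 11.83/100 ≈ 2594.
Total lost output = 2953 + 2172 + 2827 + 2770 + 2594 = 13316 billion.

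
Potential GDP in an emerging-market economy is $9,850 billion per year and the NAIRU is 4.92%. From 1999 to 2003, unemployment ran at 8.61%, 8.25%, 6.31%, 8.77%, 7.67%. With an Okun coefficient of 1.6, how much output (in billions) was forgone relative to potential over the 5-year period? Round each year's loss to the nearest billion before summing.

$2,366 billion

Year 1999: gap = -1.6 × (8.61 - 4.92) = -5.904%, loss ≈ 9850 × 5.904/100 ≈ 582.
Year 2000: gap = -1.6 × (8.25 - 4.92) = -5.328%, loss ≈ 9850 × 5.328/100 ≈ 525.
Year 2001: gap = -1.6 × (6.31 - 4.92) = -2.224%, loss ≈ 9850 × 2.224/100 ≈ 219.
Year 2002: gap = -1.6 × (8.77 - 4.92) = -6.16%, loss ≈ 9850 × 6.16/100 ≈ 607.
Year 2003: gap = -1.6 × (7.67 - 4.92) = -4.4%, loss ≈ 9850 × 4.4/100 ≈ 433.
Total lost output = 582 + 525 + 219 + 607 + 433 = 2366 billion.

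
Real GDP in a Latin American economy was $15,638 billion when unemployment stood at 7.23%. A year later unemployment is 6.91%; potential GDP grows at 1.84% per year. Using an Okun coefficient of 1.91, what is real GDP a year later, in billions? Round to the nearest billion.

$16,021 billion

Δu = 6.91 - 7.23 = -0.32 points.
Okun's law (growth form): g_Y = g_Y* - β × Δu = 1.84 - 1.91 × (-0.32) = 1.84 + 0.6112 = 2.4512%.
Real GDP in the next year = 15638 × (1 + 2.4512/100) = 15638 × 1.024512 ≈ 16021 billion.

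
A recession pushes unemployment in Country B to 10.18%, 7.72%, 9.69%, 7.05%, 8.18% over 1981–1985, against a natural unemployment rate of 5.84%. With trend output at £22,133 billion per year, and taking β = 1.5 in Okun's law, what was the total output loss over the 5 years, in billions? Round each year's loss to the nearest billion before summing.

Year 1981: gap = -1.5 × (10.18 - 5.84) = -6.51%, loss ≈ 22133 × 6.51/100 ≈ 1441.
Year 1982: gap = -1.5 × (7.72 - 5.84) = -2.82%, loss ≈ 22133 × 2.82/100 ≈ 624.
Year 1983: gap = -1.5 × (9.69 - 5.84) = -5.775%, loss ≈ 22133 × 5.775/100 ≈ 1278.
Year 1984: gap = -1.5 × (7.05 - 5.84) = -1.815%, loss ≈ 22133 × 1.815/100 ≈ 402.
Year 1985: gap = -1.5 × (8.18 - 5.84) = -3.51%, loss ≈ 22133 × 3.51/100 ≈ 777.
Total lost output = 1441 + 624 + 1278 + 402 + 777 = 4522 billion.

£4,522 billion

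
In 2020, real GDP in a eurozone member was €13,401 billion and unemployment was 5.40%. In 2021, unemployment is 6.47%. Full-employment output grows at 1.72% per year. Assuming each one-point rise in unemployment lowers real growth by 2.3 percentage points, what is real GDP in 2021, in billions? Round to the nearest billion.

€13,302 billion

Δu = 6.47 - 5.4 = 1.07 points.
Okun's law (growth form): g_Y = g_Y* - β × Δu = 1.72 - 2.3 × (1.07) = 1.72 - 2.461 = -0.741%.
Real GDP in the next year = 13401 × (1 - 0.741/100) = 13401 × 0.99259 ≈ 13302 billion.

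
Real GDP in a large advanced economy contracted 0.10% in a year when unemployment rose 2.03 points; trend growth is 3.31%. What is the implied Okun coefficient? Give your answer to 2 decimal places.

Growth form: g_Y = g_Y* - β × Δu, so β = (g_Y* - g_Y)/Δu.
β = (3.31 + 0.1)/2.03 = 3.41/2.03 = 1.68.

β ≈ 1.68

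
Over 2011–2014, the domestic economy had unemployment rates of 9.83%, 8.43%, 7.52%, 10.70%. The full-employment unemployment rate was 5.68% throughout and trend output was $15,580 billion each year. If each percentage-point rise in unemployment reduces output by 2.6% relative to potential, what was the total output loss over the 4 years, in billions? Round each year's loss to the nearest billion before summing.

Year 2011: gap = -2.6 × (9.83 - 5.68) = -10.79%, loss ≈ 15580 × 10.79/100 ≈ 1681.
Year 2012: gap = -2.6 × (8.43 - 5.68) = -7.15%, loss ≈ 15580 × 7.15/100 ≈ 1114.
Year 2013: gap = -2.6 × (7.52 - 5.68) = -4.784%, loss ≈ 15580 × 4.784/100 ≈ 745.
Year 2014: gap = -2.6 × (10.7 - 5.68) = -13.052%, loss ≈ 15580 × 13.052/100 ≈ 2034.
Total lost output = 1681 + 1114 + 745 + 2034 = 5574 billion.

$5,574 billion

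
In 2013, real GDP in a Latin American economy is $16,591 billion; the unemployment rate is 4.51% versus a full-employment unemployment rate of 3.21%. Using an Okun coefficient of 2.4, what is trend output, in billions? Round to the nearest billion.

$17,125 billion

Unemployment gap = 4.51 - 3.21 = 1.3 points, so output gap = -2.4 × 1.3 = -3.12%.
Since Y = Y* × (1 + gap/100), Y* = 16591/0.9688 ≈ 17125 billion.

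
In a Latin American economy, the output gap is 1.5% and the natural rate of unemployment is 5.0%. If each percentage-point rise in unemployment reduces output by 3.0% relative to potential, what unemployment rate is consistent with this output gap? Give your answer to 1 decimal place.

From Okun's law, u - u* = -(output gap)/β = -(1.5)/3.0 = -0.5 points.
So u = 5 - 0.5 = 4.5%.

4.5%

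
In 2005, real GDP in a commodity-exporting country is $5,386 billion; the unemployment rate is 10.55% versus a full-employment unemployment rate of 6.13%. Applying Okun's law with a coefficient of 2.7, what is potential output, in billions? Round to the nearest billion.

$6,116 billion

Unemployment gap = 10.55 - 6.13 = 4.42 points, so output gap = -2.7 × 4.42 = -11.934%.
Since Y = Y* × (1 + gap/100), Y* = 5386/0.88066 ≈ 6116 billion.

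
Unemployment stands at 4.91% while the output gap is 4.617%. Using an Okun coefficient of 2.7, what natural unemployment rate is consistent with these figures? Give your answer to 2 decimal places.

6.62%

From Okun's law, u - u* = -(output gap)/β = -(4.617)/2.7 = -1.71 points.
So u* = 4.91 + 1.71 = 6.62%.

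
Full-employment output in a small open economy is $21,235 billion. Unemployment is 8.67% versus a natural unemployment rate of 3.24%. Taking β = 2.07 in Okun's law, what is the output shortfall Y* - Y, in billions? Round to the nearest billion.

$2,387 billion

Output gap = -2.07 × (8.67 - 3.24) = -2.07 × 5.43 = -11.2401%.
Actual GDP ≈ 21235 × 0.887599 ≈ 18848 billion, so the shortfall is 21235 - 18848 = 2387 billion.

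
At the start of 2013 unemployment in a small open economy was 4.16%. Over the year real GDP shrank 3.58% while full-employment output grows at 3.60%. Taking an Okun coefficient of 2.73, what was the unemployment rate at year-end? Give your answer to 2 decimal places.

Growth-rate Okun's law: g_Y = g_Y* - β × Δu, so Δu = (g_Y* - g_Y)/β.
Δu = (3.6 + 3.58)/2.73 = 7.18/2.73 = 2.63 percentage points.
Year-end unemployment = 4.16 + 2.63 = 6.79%.

6.79%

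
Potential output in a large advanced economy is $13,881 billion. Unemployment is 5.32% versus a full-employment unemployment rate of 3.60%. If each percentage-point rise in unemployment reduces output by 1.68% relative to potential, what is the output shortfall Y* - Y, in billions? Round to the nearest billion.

$401 billion

Output gap = -1.68 × (5.32 - 3.6) = -1.68 × 1.72 = -2.8896%.
Actual GDP ≈ 13881 × 0.971104 ≈ 13480 billion, so the shortfall is 13881 - 13480 = 401 billion.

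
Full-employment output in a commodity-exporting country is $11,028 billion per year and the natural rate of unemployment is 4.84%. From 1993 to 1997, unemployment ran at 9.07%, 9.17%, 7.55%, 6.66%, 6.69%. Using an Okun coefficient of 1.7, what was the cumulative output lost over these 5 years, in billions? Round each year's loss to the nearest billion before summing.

Year 1993: gap = -1.7 × (9.07 - 4.84) = -7.191%, loss ≈ 11028 × 7.191/100 ≈ 793.
Year 1994: gap = -1.7 × (9.17 - 4.84) = -7.361%, loss ≈ 11028 × 7.361/100 ≈ 812.
Year 1995: gap = -1.7 × (7.55 - 4.84) = -4.607%, loss ≈ 11028 × 4.607/100 ≈ 508.
Year 1996: gap = -1.7 × (6.66 - 4.84) = -3.094%, loss ≈ 11028 × 3.094/100 ≈ 341.
Year 1997: gap = -1.7 × (6.69 - 4.84) = -3.145%, loss ≈ 11028 × 3.145/100 ≈ 347.
Total lost output = 793 + 812 + 508 + 341 + 347 = 2801 billion.

$2,801 billion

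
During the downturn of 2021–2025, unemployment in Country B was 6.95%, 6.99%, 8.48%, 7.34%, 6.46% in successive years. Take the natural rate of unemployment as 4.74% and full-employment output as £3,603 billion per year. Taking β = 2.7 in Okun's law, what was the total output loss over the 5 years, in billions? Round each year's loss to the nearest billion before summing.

Year 2021: gap = -2.7 × (6.95 - 4.74) = -5.967%, loss ≈ 3603 × 5.967/100 ≈ 215.
Year 2022: gap = -2.7 × (6.99 - 4.74) = -6.075%, loss ≈ 3603 × 6.075/100 ≈ 219.
Year 2023: gap = -2.7 × (8.48 - 4.74) = -10.098%, loss ≈ 3603 × 10.098/100 ≈ 364.
Year 2024: gap = -2.7 × (7.34 - 4.74) = -7.02%, loss ≈ 3603 × 7.02/100 ≈ 253.
Year 2025: gap = -2.7 × (6.46 - 4.74) = -4.644%, loss ≈ 3603 × 4.644/100 ≈ 167.
Total lost output = 215 + 219 + 364 + 253 + 167 = 1218 billion.

£1,218 billion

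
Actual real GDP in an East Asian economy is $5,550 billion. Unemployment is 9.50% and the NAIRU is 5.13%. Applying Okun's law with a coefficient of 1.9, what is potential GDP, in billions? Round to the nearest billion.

$6,053 billion

Unemployment gap = 9.5 - 5.13 = 4.37 points, so output gap = -1.9 × 4.37 = -8.303%.
Since Y = Y* × (1 + gap/100), Y* = 5550/0.91697 ≈ 6053 billion.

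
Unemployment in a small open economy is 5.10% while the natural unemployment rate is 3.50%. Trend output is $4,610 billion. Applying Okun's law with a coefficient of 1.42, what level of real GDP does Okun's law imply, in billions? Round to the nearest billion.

$4,505 billion

Unemployment gap = 5.1 - 3.5 = 1.6 points, so the output gap is -1.42 × 1.6 = -2.272%.
Actual GDP = 4610 × (1 - 2.272/100) = 4610 × 0.97728 ≈ 4505 billion.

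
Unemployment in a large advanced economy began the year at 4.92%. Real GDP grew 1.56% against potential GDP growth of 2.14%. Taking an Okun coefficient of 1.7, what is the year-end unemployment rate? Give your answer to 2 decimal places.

5.26%

Growth-rate Okun's law: g_Y = g_Y* - β × Δu, so Δu = (g_Y* - g_Y)/β.
Δu = (2.14 - 1.56)/1.7 = 0.58/1.7 = 0.34 percentage points.
Year-end unemployment = 4.92 + 0.34 = 5.26%.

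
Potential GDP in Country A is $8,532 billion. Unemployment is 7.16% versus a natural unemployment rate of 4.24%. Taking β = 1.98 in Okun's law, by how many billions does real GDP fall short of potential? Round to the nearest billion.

Output gap = -1.98 × (7.16 - 4.24) = -1.98 × 2.92 = -5.7816%.
Actual GDP ≈ 8532 × 0.942184 ≈ 8039 billion, so the shortfall is 8532 - 8039 = 493 billion.

$493 billion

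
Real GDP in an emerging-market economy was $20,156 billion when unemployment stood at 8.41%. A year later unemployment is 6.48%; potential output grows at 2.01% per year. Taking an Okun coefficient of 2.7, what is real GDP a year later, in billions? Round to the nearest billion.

Δu = 6.48 - 8.41 = -1.93 points.
Okun's law (growth form): g_Y = g_Y* - β × Δu = 2.01 - 2.7 × (-1.93) = 2.01 + 5.211 = 7.221%.
Real GDP in the next year = 20156 × (1 + 7.221/100) = 20156 × 1.07221 ≈ 21611 billion.

$21,611 billion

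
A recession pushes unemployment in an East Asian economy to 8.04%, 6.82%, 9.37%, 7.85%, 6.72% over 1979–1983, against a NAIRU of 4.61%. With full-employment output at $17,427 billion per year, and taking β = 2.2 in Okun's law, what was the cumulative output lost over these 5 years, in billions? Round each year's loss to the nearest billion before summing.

Year 1979: gap = -2.2 × (8.04 - 4.61) = -7.546%, loss ≈ 17427 × 7.546/100 ≈ 1315.
Year 1980: gap = -2.2 × (6.82 - 4.61) = -4.862%, loss ≈ 17427 × 4.862/100 ≈ 847.
Year 1981: gap = -2.2 × (9.37 - 4.61) = -10.472%, loss ≈ 17427 × 10.472/100 ≈ 1825.
Year 1982: gap = -2.2 × (7.85 - 4.61) = -7.128%, loss ≈ 17427 × 7.128/100 ≈ 1242.
Year 1983: gap = -2.2 × (6.72 - 4.61) = -4.642%, loss ≈ 17427 × 4.642/100 ≈ 809.
Total lost output = 1315 + 847 + 1825 + 1242 + 809 = 6038 billion.

$6,038 billion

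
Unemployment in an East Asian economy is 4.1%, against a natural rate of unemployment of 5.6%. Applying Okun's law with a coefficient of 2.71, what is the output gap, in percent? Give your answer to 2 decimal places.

4.07%

The unemployment gap is 4.1 - 5.6 = -1.5 percentage points.
Okun's law gives an output gap of -2.71 × (-1.5) = 4.065%, i.e. 4.07% above potential.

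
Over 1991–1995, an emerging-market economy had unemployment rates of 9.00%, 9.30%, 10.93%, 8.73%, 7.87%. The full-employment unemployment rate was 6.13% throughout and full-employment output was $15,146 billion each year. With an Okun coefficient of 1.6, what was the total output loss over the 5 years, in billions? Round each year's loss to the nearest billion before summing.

$3,679 billion

Year 1991: gap = -1.6 × (9 - 6.13) = -4.592%, loss ≈ 15146 × 4.592/100 ≈ 696.
Year 1992: gap = -1.6 × (9.3 - 6.13) = -5.072%, loss ≈ 15146 × 5.072/100 ≈ 768.
Year 1993: gap = -1.6 × (10.93 - 6.13) = -7.68%, loss ≈ 15146 × 7.68/100 ≈ 1163.
Year 1994: gap = -1.6 × (8.73 - 6.13) = -4.16%, loss ≈ 15146 × 4.16/100 ≈ 630.
Year 1995: gap = -1.6 × (7.87 - 6.13) = -2.784%, loss ≈ 15146 × 2.784/100 ≈ 422.
Total lost output = 696 + 768 + 1163 + 630 + 422 = 3679 billion.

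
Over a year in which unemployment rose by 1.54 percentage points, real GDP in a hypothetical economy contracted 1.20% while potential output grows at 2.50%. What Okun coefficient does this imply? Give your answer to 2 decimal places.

β ≈ 2.40

Growth form: g_Y = g_Y* - β × Δu, so β = (g_Y* - g_Y)/Δu.
β = (2.5 + 1.2)/1.54 = 3.7/1.54 = 2.40.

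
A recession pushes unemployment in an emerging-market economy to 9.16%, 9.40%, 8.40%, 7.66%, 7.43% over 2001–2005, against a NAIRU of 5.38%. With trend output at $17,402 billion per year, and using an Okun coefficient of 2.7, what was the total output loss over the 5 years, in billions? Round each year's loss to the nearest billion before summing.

$7,118 billion

Year 2001: gap = -2.7 × (9.16 - 5.38) = -10.206%, loss ≈ 17402 × 10.206/100 ≈ 1776.
Year 2002: gap = -2.7 × (9.4 - 5.38) = -10.854%, loss ≈ 17402 × 10.854/100 ≈ 1889.
Year 2003: gap = -2.7 × (8.4 - 5.38) = -8.154%, loss ≈ 17402 × 8.154/100 ≈ 1419.
Year 2004: gap = -2.7 × (7.66 - 5.38) = -6.156%, loss ≈ 17402 × 6.156/100 ≈ 1071.
Year 2005: gap = -2.7 × (7.43 - 5.38) = -5.535%, loss ≈ 17402 × 5.535/100 ≈ 963.
Total lost output = 1776 + 1889 + 1419 + 1071 + 963 = 7118 billion.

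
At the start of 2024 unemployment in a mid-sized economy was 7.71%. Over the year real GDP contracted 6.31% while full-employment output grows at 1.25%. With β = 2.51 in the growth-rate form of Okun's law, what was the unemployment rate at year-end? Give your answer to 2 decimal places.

Growth-rate Okun's law: g_Y = g_Y* - β × Δu, so Δu = (g_Y* - g_Y)/β.
Δu = (1.25 + 6.31)/2.51 = 7.56/2.51 = 3.01 percentage points.
Year-end unemployment = 7.71 + 3.01 = 10.72%.

10.72%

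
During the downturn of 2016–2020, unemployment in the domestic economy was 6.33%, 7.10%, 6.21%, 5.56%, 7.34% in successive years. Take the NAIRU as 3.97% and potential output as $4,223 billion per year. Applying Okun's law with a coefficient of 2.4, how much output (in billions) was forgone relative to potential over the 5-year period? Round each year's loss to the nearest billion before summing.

Year 2016: gap = -2.4 × (6.33 - 3.97) = -5.664%, loss ≈ 4223 × 5.664/100 ≈ 239.
Year 2017: gap = -2.4 × (7.1 - 3.97) = -7.512%, loss ≈ 4223 × 7.512/100 ≈ 317.
Year 2018: gap = -2.4 × (6.21 - 3.97) = -5.376%, loss ≈ 4223 × 5.376/100 ≈ 227.
Year 2019: gap = -2.4 × (5.56 - 3.97) = -3.816%, loss ≈ 4223 × 3.816/100 ≈ 161.
Year 2020: gap = -2.4 × (7.34 - 3.97) = -8.088%, loss ≈ 4223 × 8.088/100 ≈ 342.
Total lost output = 239 + 317 + 227 + 161 + 342 = 1286 billion.

$1,286 billion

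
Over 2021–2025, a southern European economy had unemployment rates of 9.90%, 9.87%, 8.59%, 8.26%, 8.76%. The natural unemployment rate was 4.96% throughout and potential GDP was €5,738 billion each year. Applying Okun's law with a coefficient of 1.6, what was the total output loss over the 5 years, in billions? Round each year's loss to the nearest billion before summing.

Year 2021: gap = -1.6 × (9.9 - 4.96) = -7.904%, loss ≈ 5738 × 7.904/100 ≈ 454.
Year 2022: gap = -1.6 × (9.87 - 4.96) = -7.856%, loss ≈ 5738 × 7.856/100 ≈ 451.
Year 2023: gap = -1.6 × (8.59 - 4.96) = -5.808%, loss ≈ 5738 × 5.808/100 ≈ 333.
Year 2024: gap = -1.6 × (8.26 - 4.96) = -5.28%, loss ≈ 5738 × 5.28/100 ≈ 303.
Year 2025: gap = -1.6 × (8.76 - 4.96) = -6.08%, loss ≈ 5738 × 6.08/100 ≈ 349.
Total lost output = 454 + 451 + 333 + 303 + 349 = 1890 billion.

€1,890 billion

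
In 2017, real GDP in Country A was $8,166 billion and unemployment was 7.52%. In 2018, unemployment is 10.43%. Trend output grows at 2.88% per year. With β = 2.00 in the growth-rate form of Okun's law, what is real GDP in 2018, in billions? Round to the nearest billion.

$7,926 billion

Δu = 10.43 - 7.52 = 2.91 points.
Okun's law (growth form): g_Y = g_Y* - β × Δu = 2.88 - 2.00 × (2.91) = 2.88 - 5.82 = -2.94%.
Real GDP in the next year = 8166 × (1 - 2.94/100) = 8166 × 0.9706 ≈ 7926 billion.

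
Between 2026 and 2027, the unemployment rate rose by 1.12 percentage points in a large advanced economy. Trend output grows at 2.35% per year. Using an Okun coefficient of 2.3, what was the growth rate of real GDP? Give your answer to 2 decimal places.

-0.23%

Growth-rate Okun's law: g_Y = g_Y* - β × Δu.
g_Y = 2.35 - 2.3 × (1.12) = 2.35 - 2.576 = -0.226%, i.e. -0.23% to 2 d.p.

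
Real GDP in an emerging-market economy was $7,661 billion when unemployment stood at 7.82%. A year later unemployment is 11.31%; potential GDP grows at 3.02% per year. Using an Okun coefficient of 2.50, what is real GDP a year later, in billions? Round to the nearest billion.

Δu = 11.31 - 7.82 = 3.49 points.
Okun's law (growth form): g_Y = g_Y* - β × Δu = 3.02 - 2.50 × (3.49) = 3.02 - 8.725 = -5.705%.
Real GDP in the next year = 7661 × (1 - 5.705/100) = 7661 × 0.94295 ≈ 7224 billion.

$7,224 billion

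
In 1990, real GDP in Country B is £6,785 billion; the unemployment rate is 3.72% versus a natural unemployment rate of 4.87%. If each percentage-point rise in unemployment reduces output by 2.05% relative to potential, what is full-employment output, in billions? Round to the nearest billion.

Unemployment gap = 3.72 - 4.87 = -1.15 points, so output gap = -2.05 × (-1.15) = 2.3575%.
Since Y = Y* × (1 + gap/100), Y* = 6785/1.023575 ≈ 6629 billion.

£6,629 billion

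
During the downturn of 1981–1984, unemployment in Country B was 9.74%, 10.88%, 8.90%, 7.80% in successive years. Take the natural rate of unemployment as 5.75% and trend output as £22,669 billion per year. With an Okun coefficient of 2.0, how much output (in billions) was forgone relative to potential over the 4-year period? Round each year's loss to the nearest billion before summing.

Year 1981: gap = -2.0 × (9.74 - 5.75) = -7.98%, loss ≈ 22669 × 7.98/100 ≈ 1809.
Year 1982: gap = -2.0 × (10.88 - 5.75) = -10.26%, loss ≈ 22669 × 10.26/100 ≈ 2326.
Year 1983: gap = -2.0 × (8.9 - 5.75) = -6.3%, loss ≈ 22669 × 6.3/100 ≈ 1428.
Year 1984: gap = -2.0 × (7.8 - 5.75) = -4.1%, loss ≈ 22669 × 4.1/100 ≈ 929.
Total lost output = 1809 + 2326 + 1428 + 929 = 6492 billion.

£6,492 billion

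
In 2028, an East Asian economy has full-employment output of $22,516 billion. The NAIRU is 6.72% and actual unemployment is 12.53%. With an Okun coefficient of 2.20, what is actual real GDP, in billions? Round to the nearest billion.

$19,638 billion

Unemployment gap = 12.53 - 6.72 = 5.81 points, so the output gap is -2.2 × 5.81 = -12.782%.
Actual GDP = 22516 × (1 - 12.782/100) = 22516 × 0.87218 ≈ 19638 billion.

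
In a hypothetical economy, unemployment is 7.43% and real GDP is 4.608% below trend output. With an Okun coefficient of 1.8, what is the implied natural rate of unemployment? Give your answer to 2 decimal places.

From Okun's law, u - u* = -(output gap)/β = -(-4.608)/1.8 = 2.56 points.
So u* = 7.43 - 2.56 = 4.87%.

4.87%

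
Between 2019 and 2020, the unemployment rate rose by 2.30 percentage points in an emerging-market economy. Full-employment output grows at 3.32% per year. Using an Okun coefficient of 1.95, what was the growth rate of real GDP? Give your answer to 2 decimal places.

-1.17%

Growth-rate Okun's law: g_Y = g_Y* - β × Δu.
g_Y = 3.32 - 1.95 × (2.30) = 3.32 - 4.485 = -1.165%, i.e. -1.17% to 2 d.p.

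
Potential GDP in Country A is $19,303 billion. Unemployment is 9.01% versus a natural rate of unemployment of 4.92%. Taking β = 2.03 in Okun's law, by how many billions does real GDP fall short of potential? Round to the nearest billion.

$1,603 billion

Output gap = -2.03 × (9.01 - 4.92) = -2.03 × 4.09 = -8.3027%.
Actual GDP ≈ 19303 × 0.916973 ≈ 17700 billion, so the shortfall is 19303 - 17700 = 1603 billion.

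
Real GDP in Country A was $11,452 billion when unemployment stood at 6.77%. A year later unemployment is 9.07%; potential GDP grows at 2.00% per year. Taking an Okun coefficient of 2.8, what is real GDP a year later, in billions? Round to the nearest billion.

Δu = 9.07 - 6.77 = 2.3 points.
Okun's law (growth form): g_Y = g_Y* - β × Δu = 2.00 - 2.8 × (2.30) = 2 - 6.44 = -4.44%.
Real GDP in the next year = 11452 × (1 - 4.44/100) = 11452 × 0.9556 ≈ 10944 billion.

$10,944 billion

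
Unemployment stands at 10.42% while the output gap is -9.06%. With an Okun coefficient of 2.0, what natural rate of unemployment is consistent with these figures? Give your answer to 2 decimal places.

5.89%

From Okun's law, u - u* = -(output gap)/β = -(-9.06)/2.0 = 4.53 points.
So u* = 10.42 - 4.53 = 5.89%.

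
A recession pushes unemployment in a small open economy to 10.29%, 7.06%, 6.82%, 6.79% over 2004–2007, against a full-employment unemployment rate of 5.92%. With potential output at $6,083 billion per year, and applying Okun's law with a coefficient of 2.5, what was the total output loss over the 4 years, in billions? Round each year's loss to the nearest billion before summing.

Year 2004: gap = -2.5 × (10.29 - 5.92) = -10.925%, loss ≈ 6083 × 10.925/100 ≈ 665.
Year 2005: gap = -2.5 × (7.06 - 5.92) = -2.85%, loss ≈ 6083 × 2.85/100 ≈ 173.
Year 2006: gap = -2.5 × (6.82 - 5.92) = -2.25%, loss ≈ 6083 × 2.25/100 ≈ 137.
Year 2007: gap = -2.5 × (6.79 - 5.92) = -2.175%, loss ≈ 6083 × 2.175/100 ≈ 132.
Total lost output = 665 + 173 + 137 + 132 = 1107 billion.

$1,107 billion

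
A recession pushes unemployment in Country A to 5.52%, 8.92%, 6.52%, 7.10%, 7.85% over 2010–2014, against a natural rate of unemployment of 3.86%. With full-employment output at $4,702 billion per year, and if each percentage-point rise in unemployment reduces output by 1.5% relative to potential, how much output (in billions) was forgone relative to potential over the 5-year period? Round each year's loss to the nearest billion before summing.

Year 2010: gap = -1.5 × (5.52 - 3.86) = -2.49%, loss ≈ 4702 × 2.49/100 ≈ 117.
Year 2011: gap = -1.5 × (8.92 - 3.86) = -7.59%, loss ≈ 4702 × 7.59/100 ≈ 357.
Year 2012: gap = -1.5 × (6.52 - 3.86) = -3.99%, loss ≈ 4702 × 3.99/100 ≈ 188.
Year 2013: gap = -1.5 × (7.1 - 3.86) = -4.86%, loss ≈ 4702 × 4.86/100 ≈ 229.
Year 2014: gap = -1.5 × (7.85 - 3.86) = -5.985%, loss ≈ 4702 × 5.985/100 ≈ 281.
Total lost output = 117 + 357 + 188 + 229 + 281 = 1172 billion.

$1,172 billion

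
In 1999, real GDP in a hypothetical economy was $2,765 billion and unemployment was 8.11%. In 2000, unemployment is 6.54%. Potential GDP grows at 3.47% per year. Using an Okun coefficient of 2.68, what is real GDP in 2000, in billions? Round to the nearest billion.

$2,977 billion

Δu = 6.54 - 8.11 = -1.57 points.
Okun's law (growth form): g_Y = g_Y* - β × Δu = 3.47 - 2.68 × (-1.57) = 3.47 + 4.2076 = 7.6776%.
Real GDP in the next year = 2765 × (1 + 7.6776/100) = 2765 × 1.076776 ≈ 2977 billion.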